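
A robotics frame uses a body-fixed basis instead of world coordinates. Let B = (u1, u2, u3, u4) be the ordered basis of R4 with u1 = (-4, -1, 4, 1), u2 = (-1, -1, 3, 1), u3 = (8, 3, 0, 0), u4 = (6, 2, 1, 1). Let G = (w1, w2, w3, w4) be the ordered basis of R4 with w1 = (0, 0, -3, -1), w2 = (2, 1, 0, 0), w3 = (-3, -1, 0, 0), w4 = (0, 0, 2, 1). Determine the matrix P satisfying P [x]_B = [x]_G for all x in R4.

Let M have columns uj and N have columns wj. Then for every x, N [x]_G = x = M [x]_B, so P = N^(-1) M.
Since det N = -1, N^(-1) has integer entries; multiplying gives P = [[-2, -1, 0, 1], [1, -2, 1, 0], [2, -1, -2, -2], [-1, 0, 0, 2]].

[[-2, -1, 0, 1], [1, -2, 1, 0], [2, -1, -2, -2], [-1, 0, 0, 2]]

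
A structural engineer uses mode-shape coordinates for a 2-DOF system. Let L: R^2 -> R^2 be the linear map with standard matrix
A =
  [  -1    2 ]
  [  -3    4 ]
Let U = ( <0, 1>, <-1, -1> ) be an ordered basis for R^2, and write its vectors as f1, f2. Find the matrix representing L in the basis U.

[[2, 0], [-2, 1]]

Let P have columns f1, f2. Then [L]_U = P^(-1) A P.
Here det P = 1, so P^(-1) is integer; computing A P first and then P^(-1)(A P) gives [[2, 0], [-2, 1]].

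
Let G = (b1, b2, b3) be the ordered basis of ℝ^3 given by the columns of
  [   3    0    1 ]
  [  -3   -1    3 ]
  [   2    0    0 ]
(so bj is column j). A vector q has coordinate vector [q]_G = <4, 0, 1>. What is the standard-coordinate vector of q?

The coordinates say q = 4b1 + 0·b2 + b3; adding the scaled basis vectors gives <13, -9, 8>.

<13, -9, 8>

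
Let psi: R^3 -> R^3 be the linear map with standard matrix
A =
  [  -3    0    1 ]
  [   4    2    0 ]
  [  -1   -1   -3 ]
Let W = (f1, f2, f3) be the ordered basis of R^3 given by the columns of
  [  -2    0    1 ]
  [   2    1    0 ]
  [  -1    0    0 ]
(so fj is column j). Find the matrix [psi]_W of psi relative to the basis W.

Let P have columns f1, ..., f3. Then [psi]_W = P^(-1) A P.
Here det P = 1, so P^(-1) is integer; computing A P first and then P^(-1)(A P) gives [[-3, 1, 1], [2, 0, 2], [-1, 2, -1]].

[[-3, 1, 1], [2, 0, 2], [-1, 2, -1]]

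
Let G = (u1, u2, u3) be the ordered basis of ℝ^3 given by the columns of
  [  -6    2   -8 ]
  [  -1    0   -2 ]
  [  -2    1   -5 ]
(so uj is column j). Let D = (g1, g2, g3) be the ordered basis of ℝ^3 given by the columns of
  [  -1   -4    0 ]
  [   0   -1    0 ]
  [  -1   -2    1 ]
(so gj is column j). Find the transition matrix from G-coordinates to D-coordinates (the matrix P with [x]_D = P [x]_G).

[[2, -2, 0], [1, 0, 2], [2, -1, -1]]

Column j of P is [uj]_D, since P maps G-coordinates to D-coordinates.
Expressing u1 in D: u1 = 2g1 + g2 + 2g3, so column 1 of P is <2, 1, 2>.
Doing the same for each uj gives P = [[2, -2, 0], [1, 0, 2], [2, -1, -1]].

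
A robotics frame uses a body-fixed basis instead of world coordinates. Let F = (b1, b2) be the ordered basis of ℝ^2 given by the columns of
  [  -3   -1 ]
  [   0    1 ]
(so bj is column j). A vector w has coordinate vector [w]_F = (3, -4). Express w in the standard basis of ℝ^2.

(-5, -4)

By definition w = 3b1 - 4b2.
Summing componentwise gives (-5, -4).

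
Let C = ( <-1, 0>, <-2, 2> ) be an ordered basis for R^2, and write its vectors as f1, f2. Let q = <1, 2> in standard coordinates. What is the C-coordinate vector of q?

<-3, 1>

[q]_C is the unique c with M c = q, where M has columns f1, f2.
System: -c_1 - 2c_2 = 1, 0c_1 + 2c_2 = 2; solving gives c_1 = -3, c_2 = 1.
Check: -3f1 + f2 = <1, 2>.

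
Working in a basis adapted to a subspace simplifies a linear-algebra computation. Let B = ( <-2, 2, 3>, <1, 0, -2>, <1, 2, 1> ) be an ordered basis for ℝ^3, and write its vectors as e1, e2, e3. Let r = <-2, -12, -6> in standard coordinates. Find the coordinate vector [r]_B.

[r]_B is the unique c with M c = r, where M has columns e1, ..., e3.
Solving this 3x3 system gives c = (-2, -2, -4).
Check: -2e1 - 2e2 - 4e3 = <-2, -12, -6>.

<-2, -2, -4>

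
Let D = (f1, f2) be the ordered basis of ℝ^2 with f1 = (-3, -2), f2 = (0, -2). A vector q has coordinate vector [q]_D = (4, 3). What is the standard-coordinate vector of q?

q = M [q]_D, where M has columns f1, f2.
Carrying out the matrix-vector product, q = (-12, -14).

(-12, -14)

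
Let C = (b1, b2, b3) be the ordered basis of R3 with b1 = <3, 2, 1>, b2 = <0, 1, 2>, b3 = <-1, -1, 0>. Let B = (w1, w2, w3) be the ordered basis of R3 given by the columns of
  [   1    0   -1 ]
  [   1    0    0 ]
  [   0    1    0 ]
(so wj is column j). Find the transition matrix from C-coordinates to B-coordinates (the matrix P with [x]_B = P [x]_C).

[[2, 1, -1], [1, 2, 0], [-1, 1, 0]]

Column j of P is [bj]_B, since P maps C-coordinates to B-coordinates.
Expressing b1 in B: b1 = 2w1 + w2 - w3, so column 1 of P is <2, 1, -1>.
Doing the same for each bj gives P = [[2, 1, -1], [1, 2, 0], [-1, 1, 0]].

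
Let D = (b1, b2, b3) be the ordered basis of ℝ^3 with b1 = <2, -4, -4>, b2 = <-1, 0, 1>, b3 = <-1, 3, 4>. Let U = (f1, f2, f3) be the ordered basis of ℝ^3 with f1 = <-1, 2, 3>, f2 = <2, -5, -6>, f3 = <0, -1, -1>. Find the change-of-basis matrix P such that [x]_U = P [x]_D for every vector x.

[[2, 1, 1], [2, 0, 0], [-2, 2, -1]]

Let M have columns bj and N have columns fj. Then for every x, N [x]_U = x = M [x]_D, so P = N^(-1) M.
Since det N = -1, N^(-1) has integer entries; multiplying gives P = [[2, 1, 1], [2, 0, 0], [-2, 2, -1]].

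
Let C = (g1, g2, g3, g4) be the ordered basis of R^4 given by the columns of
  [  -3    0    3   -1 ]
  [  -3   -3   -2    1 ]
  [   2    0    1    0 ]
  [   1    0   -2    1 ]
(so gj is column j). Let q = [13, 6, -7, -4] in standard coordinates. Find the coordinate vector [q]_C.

Write q = c_1 g1 + ... + c_4 g4 and solve for the c_i.
Solving this 4x4 system gives c = (-4, 2, 1, 2).
Check: -4g1 + 2g2 + g3 + 2g4 = [13, 6, -7, -4].

[-4, 2, 1, 2]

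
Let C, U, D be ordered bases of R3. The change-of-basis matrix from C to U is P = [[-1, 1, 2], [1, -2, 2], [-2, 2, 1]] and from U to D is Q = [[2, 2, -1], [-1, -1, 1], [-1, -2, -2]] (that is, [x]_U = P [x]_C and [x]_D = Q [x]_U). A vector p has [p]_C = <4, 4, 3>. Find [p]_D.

Apply P to get U-coordinates <6, 2, 3>, then Q to get D-coordinates.
The result is [p]_D = <13, -5, -16>.

<13, -5, -16>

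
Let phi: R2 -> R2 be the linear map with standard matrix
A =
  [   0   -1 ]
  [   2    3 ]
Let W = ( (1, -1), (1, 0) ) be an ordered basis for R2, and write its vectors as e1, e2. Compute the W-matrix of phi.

The j-th column of [phi]_W is [phi(ej)]_W.
phi(e1) = A e1 = (1, -1) = e1 + 0·e2, so column 1 is (1, 0).
Repeating for e2 and assembling the columns gives [[1, -2], [0, 2]].

[[1, -2], [0, 2]]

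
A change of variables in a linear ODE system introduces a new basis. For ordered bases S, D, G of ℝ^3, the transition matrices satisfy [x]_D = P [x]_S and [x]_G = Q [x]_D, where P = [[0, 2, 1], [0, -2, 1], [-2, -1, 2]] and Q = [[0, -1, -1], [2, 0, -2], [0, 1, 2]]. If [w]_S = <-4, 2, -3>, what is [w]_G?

First [w]_D = P [w]_S = <1, -7, 0>.
Then [w]_G = Q [w]_D = <7, 2, -7>.

<7, 2, -7>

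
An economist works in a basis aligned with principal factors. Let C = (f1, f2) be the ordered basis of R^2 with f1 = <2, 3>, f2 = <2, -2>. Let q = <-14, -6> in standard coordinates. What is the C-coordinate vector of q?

Write q = c_1 f1 + c_2 f2 and solve for the c_i.
System: 2c_1 + 2c_2 = -14, 3c_1 - 2c_2 = -6; solving gives c_1 = -4, c_2 = -3.
Check: -4f1 - 3f2 = <-14, -6>.

<-4, -3>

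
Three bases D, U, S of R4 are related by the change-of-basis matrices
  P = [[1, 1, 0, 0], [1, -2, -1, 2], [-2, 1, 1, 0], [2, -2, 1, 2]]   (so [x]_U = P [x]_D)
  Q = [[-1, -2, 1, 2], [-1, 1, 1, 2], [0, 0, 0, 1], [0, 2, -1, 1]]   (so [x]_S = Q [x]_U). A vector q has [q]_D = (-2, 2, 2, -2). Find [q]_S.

(12, -24, -10, -42)

Composing the changes, [q]_S = Q P [q]_D.
Q P = [[-1, 0, 5, 0], [2, -6, 2, 6], [2, -2, 1, 2], [6, -7, -2, 6]]; applying this to (-2, 2, 2, -2) gives (12, -24, -10, -42).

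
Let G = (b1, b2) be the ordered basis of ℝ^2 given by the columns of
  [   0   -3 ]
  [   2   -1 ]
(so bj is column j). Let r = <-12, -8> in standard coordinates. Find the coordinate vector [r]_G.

[r]_G is the unique c with M c = r, where M has columns b1, b2.
System: 0c_1 - 3c_2 = -12, 2c_1 - c_2 = -8; solving gives c_1 = -2, c_2 = 4.
Check: -2b1 + 4b2 = <-12, -8>.

<-2, 4>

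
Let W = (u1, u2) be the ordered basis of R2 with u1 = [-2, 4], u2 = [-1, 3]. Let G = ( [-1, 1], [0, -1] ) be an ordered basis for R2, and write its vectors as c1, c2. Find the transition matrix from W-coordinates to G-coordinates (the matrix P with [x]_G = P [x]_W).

[[2, 1], [-2, -2]]

Let M have columns uj and N have columns cj. Then for every x, N [x]_G = x = M [x]_W, so P = N^(-1) M.
Since det N = 1, N^(-1) has integer entries; multiplying gives P = [[2, 1], [-2, -2]].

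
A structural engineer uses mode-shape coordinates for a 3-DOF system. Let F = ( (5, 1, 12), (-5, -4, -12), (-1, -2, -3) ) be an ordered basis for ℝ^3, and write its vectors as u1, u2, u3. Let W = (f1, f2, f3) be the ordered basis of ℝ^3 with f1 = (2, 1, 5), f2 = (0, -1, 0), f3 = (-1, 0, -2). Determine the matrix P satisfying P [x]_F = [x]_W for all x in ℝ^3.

[[2, -2, -1], [1, 2, 1], [-1, 1, -1]]

Let M have columns uj and N have columns fj. Then for every x, N [x]_W = x = M [x]_F, so P = N^(-1) M.
Since det N = -1, N^(-1) has integer entries; multiplying gives P = [[2, -2, -1], [1, 2, 1], [-1, 1, -1]].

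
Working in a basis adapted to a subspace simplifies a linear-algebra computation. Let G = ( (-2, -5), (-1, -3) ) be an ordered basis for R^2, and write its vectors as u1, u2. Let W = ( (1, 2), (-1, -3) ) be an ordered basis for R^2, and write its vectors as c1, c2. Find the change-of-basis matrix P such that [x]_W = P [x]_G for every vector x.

Let M have columns uj and N have columns cj. Then for every x, N [x]_W = x = M [x]_G, so P = N^(-1) M.
Since det N = -1, N^(-1) has integer entries; multiplying gives P = [[-1, 0], [1, 1]].

[[-1, 0], [1, 1]]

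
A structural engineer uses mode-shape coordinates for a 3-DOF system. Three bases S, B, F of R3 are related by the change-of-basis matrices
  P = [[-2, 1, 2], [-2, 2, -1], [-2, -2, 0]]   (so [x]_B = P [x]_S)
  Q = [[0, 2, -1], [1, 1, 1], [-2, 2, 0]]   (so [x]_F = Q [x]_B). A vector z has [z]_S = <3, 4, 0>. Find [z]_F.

Apply P to get B-coordinates <-2, 2, -14>, then Q to get F-coordinates.
The result is [z]_F = <18, -14, 8>.

<18, -14, 8>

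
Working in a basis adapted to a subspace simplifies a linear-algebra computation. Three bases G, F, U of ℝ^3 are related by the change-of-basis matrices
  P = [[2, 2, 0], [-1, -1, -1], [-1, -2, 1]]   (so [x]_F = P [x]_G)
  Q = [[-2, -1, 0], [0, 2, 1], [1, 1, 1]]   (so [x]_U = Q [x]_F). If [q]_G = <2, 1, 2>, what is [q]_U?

<-7, -12, -1>

First [q]_F = P [q]_G = <6, -5, -2>.
Then [q]_U = Q [q]_F = <-7, -12, -1>.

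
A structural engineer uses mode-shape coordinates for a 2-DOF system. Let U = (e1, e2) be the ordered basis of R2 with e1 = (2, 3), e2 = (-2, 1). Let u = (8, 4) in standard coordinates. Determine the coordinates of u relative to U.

We seek scalars with c_1 e1 + c_2 e2 = u; equivalently solve M c = u where the columns of M are e1, e2.
System: 2c_1 - 2c_2 = 8, 3c_1 + c_2 = 4; solving gives c_1 = 2, c_2 = -2.
Check: 2e1 - 2e2 = (8, 4).

(2, -2)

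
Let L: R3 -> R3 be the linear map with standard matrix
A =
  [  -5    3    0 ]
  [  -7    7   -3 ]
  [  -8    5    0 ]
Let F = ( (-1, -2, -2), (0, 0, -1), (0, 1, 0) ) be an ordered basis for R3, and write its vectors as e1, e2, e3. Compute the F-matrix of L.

The j-th column of [L]_F is [L(ej)]_F.
L(e1) = A e1 = (-1, -1, -2) = e1 + 0·e2 + e3, so column 1 is (1, 0, 1).
Repeating for e2, e3 and assembling the columns gives [[1, 0, -3], [0, 0, 1], [1, 3, 1]].

[[1, 0, -3], [0, 0, 1], [1, 3, 1]]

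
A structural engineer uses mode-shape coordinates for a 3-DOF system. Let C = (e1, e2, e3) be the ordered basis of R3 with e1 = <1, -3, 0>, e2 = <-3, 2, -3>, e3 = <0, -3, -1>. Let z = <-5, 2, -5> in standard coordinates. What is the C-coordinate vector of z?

<-2, 1, 2>

[z]_C is the unique c with M c = z, where M has columns e1, ..., e3.
Gaussian elimination on [M | z] yields c = (-2, 1, 2).
Check: -2e1 + e2 + 2e3 = <-5, 2, -5>.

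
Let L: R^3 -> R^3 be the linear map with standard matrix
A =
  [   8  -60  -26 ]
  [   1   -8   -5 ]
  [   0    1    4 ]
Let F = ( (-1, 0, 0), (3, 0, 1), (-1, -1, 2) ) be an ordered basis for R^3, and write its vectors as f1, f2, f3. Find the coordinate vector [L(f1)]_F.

(1, -2, 1)

Compute L(f1) = A f1 = (-8, -1, 0) in standard coordinates.
Then write this in F-coordinates: solve for y in y_1 f1 + ... + y_3 f3 = (-8, -1, 0).
This gives y = (1, -2, 1), which is column 1 of [L]_F.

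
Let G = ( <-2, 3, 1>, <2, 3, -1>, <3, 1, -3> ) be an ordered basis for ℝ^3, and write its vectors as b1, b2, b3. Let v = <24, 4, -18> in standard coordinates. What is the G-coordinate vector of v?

<-3, 3, 4>

Write v = c_1 b1 + ... + c_3 b3 and solve for the c_i.
Gaussian elimination on [M | v] yields c = (-3, 3, 4).
Check: -3b1 + 3b2 + 4b3 = <24, 4, -18>.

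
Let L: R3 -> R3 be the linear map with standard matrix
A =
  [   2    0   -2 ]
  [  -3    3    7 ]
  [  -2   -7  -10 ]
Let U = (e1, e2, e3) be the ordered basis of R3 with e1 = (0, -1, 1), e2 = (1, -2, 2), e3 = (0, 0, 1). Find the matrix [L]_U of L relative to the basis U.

[[0, -1, -3], [-2, -2, -2], [1, -3, -3]]

Let P have columns e1, ..., e3. Then [L]_U = P^(-1) A P.
Here det P = 1, so P^(-1) is integer; computing A P first and then P^(-1)(A P) gives [[0, -1, -3], [-2, -2, -2], [1, -3, -3]].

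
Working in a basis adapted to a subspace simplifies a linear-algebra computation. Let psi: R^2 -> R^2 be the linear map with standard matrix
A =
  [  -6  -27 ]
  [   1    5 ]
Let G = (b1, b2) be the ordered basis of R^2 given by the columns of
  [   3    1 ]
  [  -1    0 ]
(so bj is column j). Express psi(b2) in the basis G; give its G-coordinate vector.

(-1, -3)

Column 2 of [psi]_G is the G-coordinate vector of psi(b2).
In standard coordinates psi(b2) = A b2 = (-6, 1).
Converting to G: (-6, 1) = -b1 - 3b2, so the coordinate vector is (-1, -3).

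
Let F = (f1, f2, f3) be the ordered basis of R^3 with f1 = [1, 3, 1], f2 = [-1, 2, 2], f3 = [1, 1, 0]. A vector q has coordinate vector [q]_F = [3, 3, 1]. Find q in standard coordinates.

[1, 16, 9]

By definition q = 3f1 + 3f2 + f3.
Summing componentwise gives [1, 16, 9].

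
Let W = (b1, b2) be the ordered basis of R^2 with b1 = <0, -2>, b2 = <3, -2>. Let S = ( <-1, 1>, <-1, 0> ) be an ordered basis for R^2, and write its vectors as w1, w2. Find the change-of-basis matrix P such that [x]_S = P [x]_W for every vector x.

[[-2, -2], [2, -1]]

Column j of P is [bj]_S, since P maps W-coordinates to S-coordinates.
Expressing b1 in S: b1 = -2w1 + 2w2, so column 1 of P is <-2, 2>.
Doing the same for each bj gives P = [[-2, -2], [2, -1]].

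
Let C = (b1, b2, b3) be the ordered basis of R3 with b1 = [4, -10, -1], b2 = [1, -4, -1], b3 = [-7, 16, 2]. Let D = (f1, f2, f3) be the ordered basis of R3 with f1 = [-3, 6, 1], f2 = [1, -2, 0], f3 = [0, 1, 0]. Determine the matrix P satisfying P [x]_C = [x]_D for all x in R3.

[[-1, -1, 2], [1, -2, -1], [-2, -2, 2]]

Take x = bj: its C-coordinates are the j-th standard unit vector, so P e_j — column j of P — equals [bj]_D.
b1 = -f1 + f2 - 2f3, giving column 1 = [-1, 1, -2]; repeating for each j gives P = [[-1, -1, 2], [1, -2, -1], [-2, -2, 2]].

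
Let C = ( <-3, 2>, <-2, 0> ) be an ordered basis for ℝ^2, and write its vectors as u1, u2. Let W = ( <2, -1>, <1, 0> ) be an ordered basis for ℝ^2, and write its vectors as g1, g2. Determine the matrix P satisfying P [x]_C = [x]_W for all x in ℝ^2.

[[-2, 0], [1, -2]]

Take x = uj: its C-coordinates are the j-th standard unit vector, so P e_j — column j of P — equals [uj]_W.
u1 = -2g1 + g2, giving column 1 = <-2, 1>; repeating for each j gives P = [[-2, 0], [1, -2]].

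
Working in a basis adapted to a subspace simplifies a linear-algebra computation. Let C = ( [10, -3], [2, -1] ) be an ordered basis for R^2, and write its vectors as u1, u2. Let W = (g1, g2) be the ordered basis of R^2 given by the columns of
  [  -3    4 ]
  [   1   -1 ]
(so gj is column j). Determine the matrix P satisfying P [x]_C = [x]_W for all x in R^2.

Column j of P is [uj]_W, since P maps C-coordinates to W-coordinates.
Expressing u1 in W: u1 = -2g1 + g2, so column 1 of P is [-2, 1].
Doing the same for each uj gives P = [[-2, -2], [1, -1]].

[[-2, -2], [1, -1]]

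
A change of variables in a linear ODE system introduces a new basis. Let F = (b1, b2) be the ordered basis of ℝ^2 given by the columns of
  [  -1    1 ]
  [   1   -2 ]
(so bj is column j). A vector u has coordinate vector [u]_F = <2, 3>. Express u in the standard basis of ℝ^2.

<1, -4>

The coordinates say u = 2b1 + 3b2; adding the scaled basis vectors gives <1, -4>.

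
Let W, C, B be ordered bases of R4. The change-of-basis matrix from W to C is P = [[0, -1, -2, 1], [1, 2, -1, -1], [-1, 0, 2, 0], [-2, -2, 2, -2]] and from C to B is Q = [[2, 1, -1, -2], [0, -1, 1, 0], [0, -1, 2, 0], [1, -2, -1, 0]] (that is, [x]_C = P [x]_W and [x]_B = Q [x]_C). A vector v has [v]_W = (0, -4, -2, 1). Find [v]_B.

(11, 3, -1, 27)

First [v]_C = P [v]_W = (9, -7, -4, 2).
Then [v]_B = Q [v]_C = (11, 3, -1, 27).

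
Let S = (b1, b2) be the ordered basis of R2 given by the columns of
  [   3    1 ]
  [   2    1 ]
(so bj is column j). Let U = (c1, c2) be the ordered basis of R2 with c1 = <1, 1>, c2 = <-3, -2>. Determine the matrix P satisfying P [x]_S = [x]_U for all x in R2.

[[0, 1], [-1, 0]]

Column j of P is [bj]_U, since P maps S-coordinates to U-coordinates.
Expressing b1 in U: b1 = 0·c1 - c2, so column 1 of P is <0, -1>.
Doing the same for each bj gives P = [[0, 1], [-1, 0]].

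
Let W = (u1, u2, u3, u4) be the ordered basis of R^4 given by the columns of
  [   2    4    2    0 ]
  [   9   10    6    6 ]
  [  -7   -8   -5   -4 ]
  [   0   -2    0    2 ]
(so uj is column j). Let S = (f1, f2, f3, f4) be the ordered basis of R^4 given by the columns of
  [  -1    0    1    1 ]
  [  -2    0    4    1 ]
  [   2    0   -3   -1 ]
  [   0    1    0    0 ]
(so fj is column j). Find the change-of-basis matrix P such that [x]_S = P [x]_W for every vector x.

Take x = uj: its W-coordinates are the j-th standard unit vector, so P e_j — column j of P — equals [uj]_S.
u1 = -f1 + 0·f2 + 2f3 - f4, giving column 1 = [-1, 0, 2, -1]; repeating for each j gives P = [[-1, 0, -1, 0], [0, -2, 0, 2], [2, 2, 1, 2], [-1, 2, 0, -2]].

[[-1, 0, -1, 0], [0, -2, 0, 2], [2, 2, 1, 2], [-1, 2, 0, -2]]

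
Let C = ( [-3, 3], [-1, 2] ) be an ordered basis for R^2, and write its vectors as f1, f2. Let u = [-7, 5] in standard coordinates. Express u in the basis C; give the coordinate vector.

[3, -2]

[u]_C is the unique c with M c = u, where M has columns f1, f2.
System: -3c_1 - c_2 = -7, 3c_1 + 2c_2 = 5; solving gives c_1 = 3, c_2 = -2.
Check: 3f1 - 2f2 = [-7, 5].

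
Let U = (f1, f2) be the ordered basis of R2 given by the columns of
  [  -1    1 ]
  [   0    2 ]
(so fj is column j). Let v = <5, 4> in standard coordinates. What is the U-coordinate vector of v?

Write v = c_1 f1 + c_2 f2 and solve for the c_i.
System: -c_1 + c_2 = 5, 0c_1 + 2c_2 = 4; solving gives c_1 = -3, c_2 = 2.
Check: -3f1 + 2f2 = <5, 4>.

<-3, 2>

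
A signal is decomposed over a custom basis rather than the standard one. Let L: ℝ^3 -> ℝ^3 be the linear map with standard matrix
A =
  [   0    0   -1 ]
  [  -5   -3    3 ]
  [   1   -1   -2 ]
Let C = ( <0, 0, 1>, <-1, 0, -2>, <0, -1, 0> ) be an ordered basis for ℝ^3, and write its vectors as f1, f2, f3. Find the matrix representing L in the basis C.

With P the matrix whose columns are f1, ..., f3, [L]_C = P^(-1) A P.
Column by column: L(f1) = A f1 = <-1, 3, -2>; its C-coordinates <0, 1, -3> give column 1.
Continuing for each basis vector yields [L]_C = [[0, -1, 1], [1, -2, 0], [-3, 1, -3]].

[[0, -1, 1], [1, -2, 0], [-3, 1, -3]]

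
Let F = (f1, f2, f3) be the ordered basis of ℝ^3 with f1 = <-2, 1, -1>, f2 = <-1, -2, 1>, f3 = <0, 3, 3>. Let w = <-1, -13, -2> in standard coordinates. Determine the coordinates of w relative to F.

<-1, 3, -2>

[w]_F is the unique c with M c = w, where M has columns f1, ..., f3.
Row-reducing the augmented matrix [M | w] gives c = (-1, 3, -2).
Check: -f1 + 3f2 - 2f3 = <-1, -13, -2>.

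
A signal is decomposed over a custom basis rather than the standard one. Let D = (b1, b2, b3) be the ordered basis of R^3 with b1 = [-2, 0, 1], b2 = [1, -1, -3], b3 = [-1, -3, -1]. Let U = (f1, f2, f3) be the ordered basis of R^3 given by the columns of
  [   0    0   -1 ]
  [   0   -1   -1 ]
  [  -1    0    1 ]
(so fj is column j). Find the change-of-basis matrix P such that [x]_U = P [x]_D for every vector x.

[[1, 2, 2], [-2, 2, 2], [2, -1, 1]]

Take x = bj: its D-coordinates are the j-th standard unit vector, so P e_j — column j of P — equals [bj]_U.
b1 = f1 - 2f2 + 2f3, giving column 1 = [1, -2, 2]; repeating for each j gives P = [[1, 2, 2], [-2, 2, 2], [2, -1, 1]].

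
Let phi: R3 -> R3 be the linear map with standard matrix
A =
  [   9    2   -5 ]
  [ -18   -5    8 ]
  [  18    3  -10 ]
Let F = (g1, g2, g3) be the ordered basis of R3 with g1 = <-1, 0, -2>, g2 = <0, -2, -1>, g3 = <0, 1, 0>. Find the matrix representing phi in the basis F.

[[-1, -1, -2], [0, -2, 1], [2, -2, -3]]

Let P have columns g1, ..., g3. Then [phi]_F = P^(-1) A P.
Here det P = -1, so P^(-1) is integer; computing A P first and then P^(-1)(A P) gives [[-1, -1, -2], [0, -2, 1], [2, -2, -3]].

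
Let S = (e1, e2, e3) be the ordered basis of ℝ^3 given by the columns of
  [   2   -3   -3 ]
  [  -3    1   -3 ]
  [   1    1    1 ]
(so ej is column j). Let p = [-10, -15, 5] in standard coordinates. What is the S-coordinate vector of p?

[p]_S is the unique c with M c = p, where M has columns e1, ..., e3.
Gaussian elimination on [M | p] yields c = (1, 0, 4).
Check: e1 + 0·e2 + 4e3 = [-10, -15, 5].

[1, 0, 4]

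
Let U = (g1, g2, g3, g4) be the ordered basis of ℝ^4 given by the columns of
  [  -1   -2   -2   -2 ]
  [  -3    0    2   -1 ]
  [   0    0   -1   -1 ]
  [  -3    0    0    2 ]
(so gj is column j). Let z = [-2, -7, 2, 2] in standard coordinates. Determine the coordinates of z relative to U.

[z]_U is the unique c with M c = z, where M has columns g1, ..., g4.
Solving this 4x4 system gives c = (0, 3, -3, 1).
Check: 0·g1 + 3g2 - 3g3 + g4 = [-2, -7, 2, 2].

[0, 3, -3, 1]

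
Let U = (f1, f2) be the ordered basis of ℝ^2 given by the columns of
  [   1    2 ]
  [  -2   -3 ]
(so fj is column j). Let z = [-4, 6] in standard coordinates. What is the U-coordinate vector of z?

[0, -2]

We seek scalars with c_1 f1 + c_2 f2 = z; equivalently solve M c = z where the columns of M are f1, f2.
System: c_1 + 2c_2 = -4, -2c_1 - 3c_2 = 6; solving gives c_1 = 0, c_2 = -2.
Check: 0·f1 - 2f2 = [-4, 6].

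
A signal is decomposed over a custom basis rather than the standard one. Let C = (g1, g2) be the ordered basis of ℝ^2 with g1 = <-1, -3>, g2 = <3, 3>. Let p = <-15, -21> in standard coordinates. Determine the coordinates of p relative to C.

Write p = c_1 g1 + c_2 g2 and solve for the c_i.
System: -c_1 + 3c_2 = -15, -3c_1 + 3c_2 = -21; solving gives c_1 = 3, c_2 = -4.
Check: 3g1 - 4g2 = <-15, -21>.

<3, -4>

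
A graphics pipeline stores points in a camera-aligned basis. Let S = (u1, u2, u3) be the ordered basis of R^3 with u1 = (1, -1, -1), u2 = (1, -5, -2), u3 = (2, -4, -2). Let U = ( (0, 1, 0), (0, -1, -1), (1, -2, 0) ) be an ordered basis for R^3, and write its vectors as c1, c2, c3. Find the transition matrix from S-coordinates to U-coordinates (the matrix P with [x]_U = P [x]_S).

[[2, -1, 2], [1, 2, 2], [1, 1, 2]]

Column j of P is [uj]_U, since P maps S-coordinates to U-coordinates.
Expressing u1 in U: u1 = 2c1 + c2 + c3, so column 1 of P is (2, 1, 1).
Doing the same for each uj gives P = [[2, -1, 2], [1, 2, 2], [1, 1, 2]].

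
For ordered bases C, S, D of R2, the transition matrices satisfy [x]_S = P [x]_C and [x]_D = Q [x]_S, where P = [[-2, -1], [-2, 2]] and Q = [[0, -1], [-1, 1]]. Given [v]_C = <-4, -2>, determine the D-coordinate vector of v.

Apply P to get S-coordinates <10, 4>, then Q to get D-coordinates.
The result is [v]_D = <-4, -6>.

<-4, -6>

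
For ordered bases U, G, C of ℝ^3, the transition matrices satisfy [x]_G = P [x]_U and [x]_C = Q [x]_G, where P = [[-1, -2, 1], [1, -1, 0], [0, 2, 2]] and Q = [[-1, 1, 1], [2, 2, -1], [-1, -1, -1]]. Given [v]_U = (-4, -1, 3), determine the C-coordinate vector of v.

(-8, 8, -10)

Composing the changes, [v]_C = Q P [v]_U.
Q P = [[2, 3, 1], [0, -8, 0], [0, 1, -3]]; applying this to (-4, -1, 3) gives (-8, 8, -10).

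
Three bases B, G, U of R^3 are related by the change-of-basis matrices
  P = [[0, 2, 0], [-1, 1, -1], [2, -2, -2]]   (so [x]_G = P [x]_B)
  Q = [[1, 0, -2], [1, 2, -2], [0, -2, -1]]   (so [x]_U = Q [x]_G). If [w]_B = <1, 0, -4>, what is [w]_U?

Apply P to get G-coordinates <0, 3, 10>, then Q to get U-coordinates.
The result is [w]_U = <-20, -14, -16>.

<-20, -14, -16>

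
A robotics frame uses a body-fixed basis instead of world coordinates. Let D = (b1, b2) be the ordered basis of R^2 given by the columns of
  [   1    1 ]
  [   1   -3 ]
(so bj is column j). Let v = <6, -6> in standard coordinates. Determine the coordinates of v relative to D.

<3, 3>

Write v = c_1 b1 + c_2 b2 and solve for the c_i.
System: c_1 + c_2 = 6, c_1 - 3c_2 = -6; solving gives c_1 = 3, c_2 = 3.
Check: 3b1 + 3b2 = <6, -6>.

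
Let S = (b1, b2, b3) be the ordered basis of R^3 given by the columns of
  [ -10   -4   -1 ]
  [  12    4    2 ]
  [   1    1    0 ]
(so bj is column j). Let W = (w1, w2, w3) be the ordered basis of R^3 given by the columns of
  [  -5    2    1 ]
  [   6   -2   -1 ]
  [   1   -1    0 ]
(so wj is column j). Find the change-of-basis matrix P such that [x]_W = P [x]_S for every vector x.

Let M have columns bj and N have columns wj. Then for every x, N [x]_W = x = M [x]_S, so P = N^(-1) M.
Since det N = -1, N^(-1) has integer entries; multiplying gives P = [[2, 0, 1], [1, -1, 1], [-2, -2, 2]].

[[2, 0, 1], [1, -1, 1], [-2, -2, 2]]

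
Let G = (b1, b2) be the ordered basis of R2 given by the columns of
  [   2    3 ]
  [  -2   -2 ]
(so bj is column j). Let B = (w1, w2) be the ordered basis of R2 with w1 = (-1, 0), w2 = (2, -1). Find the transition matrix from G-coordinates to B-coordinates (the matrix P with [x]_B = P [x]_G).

Take x = bj: its G-coordinates are the j-th standard unit vector, so P e_j — column j of P — equals [bj]_B.
b1 = 2w1 + 2w2, giving column 1 = (2, 2); repeating for each j gives P = [[2, 1], [2, 2]].

[[2, 1], [2, 2]]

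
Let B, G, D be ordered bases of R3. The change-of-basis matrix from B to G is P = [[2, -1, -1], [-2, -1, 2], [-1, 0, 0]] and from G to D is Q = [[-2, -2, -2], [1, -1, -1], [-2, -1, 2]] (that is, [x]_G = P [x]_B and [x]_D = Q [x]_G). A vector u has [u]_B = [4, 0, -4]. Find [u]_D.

Apply P to get G-coordinates [12, -16, -4], then Q to get D-coordinates.
The result is [u]_D = [16, 32, -16].

[16, 32, -16]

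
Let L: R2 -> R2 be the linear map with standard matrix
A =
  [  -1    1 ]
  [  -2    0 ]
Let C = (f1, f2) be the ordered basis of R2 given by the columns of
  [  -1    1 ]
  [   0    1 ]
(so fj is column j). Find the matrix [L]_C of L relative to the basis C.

[[1, -2], [2, -2]]

The j-th column of [L]_C is [L(fj)]_C.
L(f1) = A f1 = (1, 2) = f1 + 2f2, so column 1 is (1, 2).
Repeating for f2 and assembling the columns gives [[1, -2], [2, -2]].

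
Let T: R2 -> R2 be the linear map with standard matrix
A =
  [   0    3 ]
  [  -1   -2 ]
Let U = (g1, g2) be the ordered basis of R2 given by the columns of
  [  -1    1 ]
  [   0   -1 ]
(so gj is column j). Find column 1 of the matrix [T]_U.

<-1, -1>

Compute T(g1) = A g1 = <0, 1> in standard coordinates.
Then write this in U-coordinates: solve for y in y_1 g1 + y_2 g2 = <0, 1>.
This gives y = <-1, -1>, which is column 1 of [T]_U.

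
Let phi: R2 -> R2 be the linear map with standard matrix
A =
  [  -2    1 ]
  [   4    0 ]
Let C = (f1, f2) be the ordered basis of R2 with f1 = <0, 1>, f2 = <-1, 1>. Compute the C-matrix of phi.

[[1, -1], [-1, -3]]

Let P have columns f1, f2. Then [phi]_C = P^(-1) A P.
Here det P = 1, so P^(-1) is integer; computing A P first and then P^(-1)(A P) gives [[1, -1], [-1, -3]].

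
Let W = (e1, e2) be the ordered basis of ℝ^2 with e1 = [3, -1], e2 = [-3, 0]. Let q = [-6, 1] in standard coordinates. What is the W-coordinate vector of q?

[-1, 1]

[q]_W is the unique c with M c = q, where M has columns e1, e2.
System: 3c_1 - 3c_2 = -6, -c_1 + 0c_2 = 1; solving gives c_1 = -1, c_2 = 1.
Check: -e1 + e2 = [-6, 1].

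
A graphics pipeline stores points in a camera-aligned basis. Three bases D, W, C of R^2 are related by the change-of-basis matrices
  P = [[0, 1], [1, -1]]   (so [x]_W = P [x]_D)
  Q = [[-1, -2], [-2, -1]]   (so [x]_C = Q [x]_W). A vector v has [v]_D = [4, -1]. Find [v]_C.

Composing the changes, [v]_C = Q P [v]_D.
Q P = [[-2, 1], [-1, -1]]; applying this to [4, -1] gives [-9, -3].

[-9, -3]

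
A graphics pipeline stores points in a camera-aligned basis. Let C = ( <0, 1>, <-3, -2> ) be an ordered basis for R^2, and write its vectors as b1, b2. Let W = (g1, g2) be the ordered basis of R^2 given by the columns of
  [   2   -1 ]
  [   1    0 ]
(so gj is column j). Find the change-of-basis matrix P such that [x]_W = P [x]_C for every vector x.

Let M have columns bj and N have columns gj. Then for every x, N [x]_W = x = M [x]_C, so P = N^(-1) M.
Since det N = 1, N^(-1) has integer entries; multiplying gives P = [[1, -2], [2, -1]].

[[1, -2], [2, -1]]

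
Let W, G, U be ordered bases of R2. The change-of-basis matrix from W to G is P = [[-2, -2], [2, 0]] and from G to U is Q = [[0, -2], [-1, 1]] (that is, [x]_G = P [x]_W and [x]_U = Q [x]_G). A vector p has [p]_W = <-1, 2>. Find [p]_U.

Composing the changes, [p]_U = Q P [p]_W.
Q P = [[-4, 0], [4, 2]]; applying this to <-1, 2> gives <4, 0>.

<4, 0>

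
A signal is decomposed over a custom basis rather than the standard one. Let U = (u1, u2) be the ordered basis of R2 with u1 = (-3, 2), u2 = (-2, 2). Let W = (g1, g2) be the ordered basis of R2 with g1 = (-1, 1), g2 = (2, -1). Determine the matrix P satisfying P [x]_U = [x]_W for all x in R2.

[[1, 2], [-1, 0]]

Take x = uj: its U-coordinates are the j-th standard unit vector, so P e_j — column j of P — equals [uj]_W.
u1 = g1 - g2, giving column 1 = (1, -1); repeating for each j gives P = [[1, 2], [-1, 0]].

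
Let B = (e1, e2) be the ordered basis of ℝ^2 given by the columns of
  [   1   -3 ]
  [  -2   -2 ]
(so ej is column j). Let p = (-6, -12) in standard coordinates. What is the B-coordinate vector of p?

Write p = c_1 e1 + c_2 e2 and solve for the c_i.
System: c_1 - 3c_2 = -6, -2c_1 - 2c_2 = -12; solving gives c_1 = 3, c_2 = 3.
Check: 3e1 + 3e2 = (-6, -12).

(3, 3)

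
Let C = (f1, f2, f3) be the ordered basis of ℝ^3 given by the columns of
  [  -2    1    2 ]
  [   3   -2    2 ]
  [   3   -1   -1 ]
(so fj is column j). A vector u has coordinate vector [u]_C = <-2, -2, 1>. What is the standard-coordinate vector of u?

<4, 0, -5>

u = M [u]_C, where M has columns f1, ..., f3.
Carrying out the matrix-vector product, u = <4, 0, -5>.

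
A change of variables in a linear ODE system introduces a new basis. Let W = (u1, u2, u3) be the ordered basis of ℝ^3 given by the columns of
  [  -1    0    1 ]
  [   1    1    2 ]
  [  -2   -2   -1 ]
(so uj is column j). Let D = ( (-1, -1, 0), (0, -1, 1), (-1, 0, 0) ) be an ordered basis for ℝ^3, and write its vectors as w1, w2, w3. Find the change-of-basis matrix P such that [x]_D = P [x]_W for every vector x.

[[1, 1, -1], [-2, -2, -1], [0, -1, 0]]

Column j of P is [uj]_D, since P maps W-coordinates to D-coordinates.
Expressing u1 in D: u1 = w1 - 2w2 + 0·w3, so column 1 of P is (1, -2, 0).
Doing the same for each uj gives P = [[1, 1, -1], [-2, -2, -1], [0, -1, 0]].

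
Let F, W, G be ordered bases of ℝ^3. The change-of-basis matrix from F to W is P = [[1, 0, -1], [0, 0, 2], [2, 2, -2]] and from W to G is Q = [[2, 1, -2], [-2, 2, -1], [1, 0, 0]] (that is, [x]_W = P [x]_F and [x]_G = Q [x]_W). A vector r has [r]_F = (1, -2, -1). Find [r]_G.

Composing the changes, [r]_G = Q P [r]_F.
Q P = [[-2, -4, 4], [-4, -2, 8], [1, 0, -1]]; applying this to (1, -2, -1) gives (2, -8, 2).

(2, -8, 2)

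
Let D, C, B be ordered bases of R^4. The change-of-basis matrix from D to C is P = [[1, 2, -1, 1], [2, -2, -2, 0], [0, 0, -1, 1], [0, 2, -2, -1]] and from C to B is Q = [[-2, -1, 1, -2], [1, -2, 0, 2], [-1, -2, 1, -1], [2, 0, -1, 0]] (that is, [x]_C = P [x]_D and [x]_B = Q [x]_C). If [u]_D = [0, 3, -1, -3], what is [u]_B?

[-28, 34, -9, 10]

Composing the changes, [u]_B = Q P [u]_D.
Q P = [[-4, -6, 7, 1], [-3, 10, -1, -1], [-5, 0, 6, 1], [2, 4, -1, 1]]; applying this to [0, 3, -1, -3] gives [-28, 34, -9, 10].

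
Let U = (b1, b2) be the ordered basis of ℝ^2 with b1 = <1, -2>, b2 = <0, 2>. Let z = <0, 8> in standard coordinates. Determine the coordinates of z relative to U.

[z]_U is the unique c with M c = z, where M has columns b1, b2.
System: c_1 + 0c_2 = 0, -2c_1 + 2c_2 = 8; solving gives c_1 = 0, c_2 = 4.
Check: 0·b1 + 4b2 = <0, 8>.

<0, 4>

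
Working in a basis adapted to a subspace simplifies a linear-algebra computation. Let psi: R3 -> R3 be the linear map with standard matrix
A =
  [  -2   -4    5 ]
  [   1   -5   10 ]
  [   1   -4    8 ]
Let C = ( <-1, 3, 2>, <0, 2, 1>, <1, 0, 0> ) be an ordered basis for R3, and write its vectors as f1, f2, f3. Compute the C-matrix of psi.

Let P have columns f1, ..., f3. Then [psi]_C = P^(-1) A P.
Here det P = -1, so P^(-1) is integer; computing A P first and then P^(-1)(A P) gives [[2, 0, 1], [-1, 0, -1], [2, -3, -1]].

[[2, 0, 1], [-1, 0, -1], [2, -3, -1]]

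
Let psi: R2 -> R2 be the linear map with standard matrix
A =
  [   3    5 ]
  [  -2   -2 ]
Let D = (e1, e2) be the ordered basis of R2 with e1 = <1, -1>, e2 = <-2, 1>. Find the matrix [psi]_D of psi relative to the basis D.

[[2, -3], [2, -1]]

Let P have columns e1, e2. Then [psi]_D = P^(-1) A P.
Here det P = -1, so P^(-1) is integer; computing A P first and then P^(-1)(A P) gives [[2, -3], [2, -1]].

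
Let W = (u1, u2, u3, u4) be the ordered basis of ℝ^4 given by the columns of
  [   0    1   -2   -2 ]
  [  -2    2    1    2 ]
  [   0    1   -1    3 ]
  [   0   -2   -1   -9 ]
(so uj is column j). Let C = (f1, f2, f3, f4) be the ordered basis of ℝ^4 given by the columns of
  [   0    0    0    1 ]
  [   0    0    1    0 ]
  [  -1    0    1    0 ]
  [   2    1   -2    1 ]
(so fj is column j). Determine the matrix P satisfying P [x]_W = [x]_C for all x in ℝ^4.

Take x = uj: its W-coordinates are the j-th standard unit vector, so P e_j — column j of P — equals [uj]_C.
u1 = -2f1 + 0·f2 - 2f3 + 0·f4, giving column 1 = <-2, 0, -2, 0>; repeating for each j gives P = [[-2, 1, 2, -1], [0, -1, -1, -1], [-2, 2, 1, 2], [0, 1, -2, -2]].

[[-2, 1, 2, -1], [0, -1, -1, -1], [-2, 2, 1, 2], [0, 1, -2, -2]]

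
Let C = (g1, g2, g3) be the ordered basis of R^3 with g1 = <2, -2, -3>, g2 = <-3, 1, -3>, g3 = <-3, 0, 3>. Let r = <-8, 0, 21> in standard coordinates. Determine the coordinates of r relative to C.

<-1, -2, 4>

We seek scalars with c_1 g1 + ... + c_3 g3 = r; equivalently solve M c = r where the columns of M are g1, ..., g3.
Gaussian elimination on [M | r] yields c = (-1, -2, 4).
Check: -g1 - 2g2 + 4g3 = <-8, 0, 21>.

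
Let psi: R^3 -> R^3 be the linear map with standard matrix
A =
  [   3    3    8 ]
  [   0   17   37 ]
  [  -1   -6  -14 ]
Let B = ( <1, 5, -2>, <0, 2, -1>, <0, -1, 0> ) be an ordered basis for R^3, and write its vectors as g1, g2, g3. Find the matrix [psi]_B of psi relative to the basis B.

The j-th column of [psi]_B is [psi(gj)]_B.
psi(g1) = A g1 = <2, 11, -3> = 2g1 - g2 - 3g3, so column 1 is <2, -1, -3>.
Repeating for g2, g3 and assembling the columns gives [[2, -2, -3], [-1, 2, 0], [-3, -3, 2]].

[[2, -2, -3], [-1, 2, 0], [-3, -3, 2]]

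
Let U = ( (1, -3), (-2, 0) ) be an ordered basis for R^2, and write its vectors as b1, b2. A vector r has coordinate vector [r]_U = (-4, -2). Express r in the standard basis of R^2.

The coordinates say r = -4b1 - 2b2; adding the scaled basis vectors gives (0, 12).

(0, 12)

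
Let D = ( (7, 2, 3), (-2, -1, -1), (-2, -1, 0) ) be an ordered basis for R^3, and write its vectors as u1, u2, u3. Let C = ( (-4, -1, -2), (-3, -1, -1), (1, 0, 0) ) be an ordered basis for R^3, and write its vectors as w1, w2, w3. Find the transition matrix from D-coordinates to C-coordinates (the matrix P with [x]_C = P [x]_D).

Let M have columns uj and N have columns wj. Then for every x, N [x]_C = x = M [x]_D, so P = N^(-1) M.
Since det N = -1, N^(-1) has integer entries; multiplying gives P = [[-1, 0, -1], [-1, 1, 2], [0, 1, 0]].

[[-1, 0, -1], [-1, 1, 2], [0, 1, 0]]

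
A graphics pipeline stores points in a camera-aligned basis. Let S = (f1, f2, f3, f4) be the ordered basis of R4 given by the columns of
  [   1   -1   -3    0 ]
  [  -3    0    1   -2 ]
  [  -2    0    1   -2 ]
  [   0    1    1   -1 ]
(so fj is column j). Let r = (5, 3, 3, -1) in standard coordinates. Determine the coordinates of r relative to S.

(0, -2, -1, -2)

[r]_S is the unique c with M c = r, where M has columns f1, ..., f4.
Row-reducing the augmented matrix [M | r] gives c = (0, -2, -1, -2).
Check: 0·f1 - 2f2 - f3 - 2f4 = (5, 3, 3, -1).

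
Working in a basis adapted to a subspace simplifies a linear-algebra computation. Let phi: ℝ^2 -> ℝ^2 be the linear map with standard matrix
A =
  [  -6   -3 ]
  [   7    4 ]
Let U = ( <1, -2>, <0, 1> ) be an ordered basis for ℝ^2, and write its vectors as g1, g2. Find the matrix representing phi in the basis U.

Let P have columns g1, g2. Then [phi]_U = P^(-1) A P.
Here det P = 1, so P^(-1) is integer; computing A P first and then P^(-1)(A P) gives [[0, -3], [-1, -2]].

[[0, -3], [-1, -2]]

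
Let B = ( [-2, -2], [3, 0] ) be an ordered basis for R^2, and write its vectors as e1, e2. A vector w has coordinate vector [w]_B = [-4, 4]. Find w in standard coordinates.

w = M [w]_B, where M has columns e1, e2.
Carrying out the matrix-vector product, w = [20, 8].

[20, 8]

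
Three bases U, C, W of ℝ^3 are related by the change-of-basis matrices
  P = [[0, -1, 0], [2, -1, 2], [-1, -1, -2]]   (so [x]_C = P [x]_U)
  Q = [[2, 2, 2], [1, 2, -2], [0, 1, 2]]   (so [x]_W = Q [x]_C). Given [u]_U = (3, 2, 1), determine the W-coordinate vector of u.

(-6, 24, -8)

Composing the changes, [u]_W = Q P [u]_U.
Q P = [[2, -6, 0], [6, -1, 8], [0, -3, -2]]; applying this to (3, 2, 1) gives (-6, 24, -8).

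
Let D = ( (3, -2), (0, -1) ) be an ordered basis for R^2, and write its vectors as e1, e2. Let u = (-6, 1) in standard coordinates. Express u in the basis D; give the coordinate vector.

(-2, 3)

[u]_D is the unique c with M c = u, where M has columns e1, e2.
System: 3c_1 + 0c_2 = -6, -2c_1 - c_2 = 1; solving gives c_1 = -2, c_2 = 3.
Check: -2e1 + 3e2 = (-6, 1).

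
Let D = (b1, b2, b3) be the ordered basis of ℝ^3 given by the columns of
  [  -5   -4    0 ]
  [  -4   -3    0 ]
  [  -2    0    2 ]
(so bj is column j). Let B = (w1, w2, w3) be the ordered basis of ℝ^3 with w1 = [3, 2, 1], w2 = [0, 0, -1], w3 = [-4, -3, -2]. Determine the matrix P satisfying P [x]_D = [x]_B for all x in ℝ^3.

[[1, 0, 0], [-1, -2, -2], [2, 1, 0]]

Column j of P is [bj]_B, since P maps D-coordinates to B-coordinates.
Expressing b1 in B: b1 = w1 - w2 + 2w3, so column 1 of P is [1, -1, 2].
Doing the same for each bj gives P = [[1, 0, 0], [-1, -2, -2], [2, 1, 0]].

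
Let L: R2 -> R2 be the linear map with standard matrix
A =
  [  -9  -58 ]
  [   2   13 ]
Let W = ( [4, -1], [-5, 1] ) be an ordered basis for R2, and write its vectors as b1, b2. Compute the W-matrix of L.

Let P have columns b1, b2. Then [L]_W = P^(-1) A P.
Here det P = -1, so P^(-1) is integer; computing A P first and then P^(-1)(A P) gives [[3, -2], [-2, 1]].

[[3, -2], [-2, 1]]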